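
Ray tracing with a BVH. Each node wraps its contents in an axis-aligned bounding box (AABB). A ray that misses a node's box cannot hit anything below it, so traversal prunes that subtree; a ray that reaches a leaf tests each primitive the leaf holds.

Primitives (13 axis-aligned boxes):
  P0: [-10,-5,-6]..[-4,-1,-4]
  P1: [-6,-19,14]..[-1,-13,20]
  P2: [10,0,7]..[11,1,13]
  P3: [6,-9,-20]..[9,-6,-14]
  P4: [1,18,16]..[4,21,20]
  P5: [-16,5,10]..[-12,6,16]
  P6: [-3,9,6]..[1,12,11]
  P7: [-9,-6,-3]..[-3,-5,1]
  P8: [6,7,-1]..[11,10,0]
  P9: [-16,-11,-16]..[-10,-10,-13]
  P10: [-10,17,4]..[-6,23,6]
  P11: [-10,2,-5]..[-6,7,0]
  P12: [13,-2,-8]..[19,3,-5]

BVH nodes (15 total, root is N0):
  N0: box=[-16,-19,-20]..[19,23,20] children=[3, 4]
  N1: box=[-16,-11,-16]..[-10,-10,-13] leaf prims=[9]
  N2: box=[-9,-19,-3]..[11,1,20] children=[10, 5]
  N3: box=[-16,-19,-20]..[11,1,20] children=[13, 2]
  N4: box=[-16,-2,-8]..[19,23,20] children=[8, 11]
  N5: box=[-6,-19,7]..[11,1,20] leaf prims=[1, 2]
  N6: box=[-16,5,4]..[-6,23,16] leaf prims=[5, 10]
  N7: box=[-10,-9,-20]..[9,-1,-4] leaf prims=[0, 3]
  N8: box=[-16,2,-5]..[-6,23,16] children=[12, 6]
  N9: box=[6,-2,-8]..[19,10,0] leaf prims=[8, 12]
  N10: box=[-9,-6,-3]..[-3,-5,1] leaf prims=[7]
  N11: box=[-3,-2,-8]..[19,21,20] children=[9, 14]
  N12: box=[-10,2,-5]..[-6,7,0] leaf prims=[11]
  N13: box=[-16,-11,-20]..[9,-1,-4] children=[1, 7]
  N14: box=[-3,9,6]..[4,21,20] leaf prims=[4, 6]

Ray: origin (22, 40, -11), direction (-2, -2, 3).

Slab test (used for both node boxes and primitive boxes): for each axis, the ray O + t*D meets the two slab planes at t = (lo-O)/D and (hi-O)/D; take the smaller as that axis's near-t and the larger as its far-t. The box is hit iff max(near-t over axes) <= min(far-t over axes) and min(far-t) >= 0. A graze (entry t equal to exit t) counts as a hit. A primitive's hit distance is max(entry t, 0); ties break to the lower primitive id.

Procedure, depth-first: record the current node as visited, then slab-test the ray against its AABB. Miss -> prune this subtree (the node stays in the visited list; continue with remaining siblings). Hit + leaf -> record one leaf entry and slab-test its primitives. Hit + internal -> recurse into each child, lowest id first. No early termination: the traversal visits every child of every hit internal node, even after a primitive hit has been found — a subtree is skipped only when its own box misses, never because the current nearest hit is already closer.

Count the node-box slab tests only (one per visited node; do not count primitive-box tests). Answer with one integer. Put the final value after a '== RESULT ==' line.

Trace the traversal:
N0 x:[3/2,19] y:[17/2,59/2] z:[-3,31/3] -> hit [17/2,31/3], descend [3, 4]
  N3 x:[11/2,19] y:[39/2,59/2] z:[-3,31/3] -> miss, prune
  N4 x:[3/2,19] y:[17/2,21] z:[1,31/3] -> hit [17/2,31/3], descend [8, 11]
    N8 x:[14,19] y:[17/2,19] z:[2,9] -> miss, prune
    N11 x:[3/2,25/2] y:[19/2,21] z:[1,31/3] -> hit [19/2,31/3], descend [9, 14]
      N9 x:[3/2,8] y:[15,21] z:[1,11/3] -> miss, prune
      N14 x:[9,25/2] y:[19/2,31/2] z:[17/3,31/3] -> hit [19/2,31/3] leaf, test {P4@t=19/2, P6(miss)}

Visited [0, 3, 4, 8, 11, 9, 14]. Tests: 7 box, 1 leaf. Nearest: P4.

== RESULT ==
7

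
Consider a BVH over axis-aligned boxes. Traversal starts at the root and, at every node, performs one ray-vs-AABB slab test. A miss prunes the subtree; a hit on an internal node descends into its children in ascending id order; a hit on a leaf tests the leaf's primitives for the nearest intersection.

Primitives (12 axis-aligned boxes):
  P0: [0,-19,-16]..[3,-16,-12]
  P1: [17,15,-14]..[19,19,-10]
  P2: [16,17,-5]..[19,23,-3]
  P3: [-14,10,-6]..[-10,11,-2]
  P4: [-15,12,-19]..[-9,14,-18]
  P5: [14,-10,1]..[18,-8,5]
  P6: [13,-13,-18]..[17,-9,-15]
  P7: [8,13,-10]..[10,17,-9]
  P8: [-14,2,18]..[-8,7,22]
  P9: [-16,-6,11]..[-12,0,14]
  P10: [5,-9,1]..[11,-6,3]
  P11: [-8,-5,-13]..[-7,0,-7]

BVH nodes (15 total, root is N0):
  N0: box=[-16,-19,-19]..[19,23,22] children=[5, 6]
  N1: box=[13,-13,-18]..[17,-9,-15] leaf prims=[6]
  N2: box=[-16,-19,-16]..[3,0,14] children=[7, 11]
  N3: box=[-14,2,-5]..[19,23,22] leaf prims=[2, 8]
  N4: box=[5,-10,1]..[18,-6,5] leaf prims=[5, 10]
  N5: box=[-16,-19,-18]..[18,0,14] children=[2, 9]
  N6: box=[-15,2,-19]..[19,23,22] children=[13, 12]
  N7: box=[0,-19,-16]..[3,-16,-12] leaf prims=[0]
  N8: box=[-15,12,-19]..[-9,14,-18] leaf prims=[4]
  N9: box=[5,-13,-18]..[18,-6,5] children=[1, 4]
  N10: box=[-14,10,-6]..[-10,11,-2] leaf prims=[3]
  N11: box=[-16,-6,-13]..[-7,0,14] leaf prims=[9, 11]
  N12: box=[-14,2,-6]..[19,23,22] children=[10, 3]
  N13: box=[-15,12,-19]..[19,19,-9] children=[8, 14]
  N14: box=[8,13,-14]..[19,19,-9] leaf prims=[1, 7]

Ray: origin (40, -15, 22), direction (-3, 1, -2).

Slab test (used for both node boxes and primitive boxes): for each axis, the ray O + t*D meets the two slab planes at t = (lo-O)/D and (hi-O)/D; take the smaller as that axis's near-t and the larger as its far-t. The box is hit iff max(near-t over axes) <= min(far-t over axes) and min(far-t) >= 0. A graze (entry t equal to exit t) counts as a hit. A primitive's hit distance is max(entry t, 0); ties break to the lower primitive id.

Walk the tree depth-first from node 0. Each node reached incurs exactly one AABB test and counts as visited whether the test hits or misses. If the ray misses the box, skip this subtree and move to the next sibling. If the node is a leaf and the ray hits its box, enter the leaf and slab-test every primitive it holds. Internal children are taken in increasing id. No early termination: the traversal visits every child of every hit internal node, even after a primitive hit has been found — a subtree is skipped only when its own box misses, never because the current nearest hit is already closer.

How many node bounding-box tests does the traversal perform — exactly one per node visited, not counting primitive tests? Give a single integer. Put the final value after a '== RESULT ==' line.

Trace the traversal:
N0 x:[7,56/3] y:[-4,38] z:[0,41/2] -> hit [7,56/3], descend [5, 6]
  N5 x:[22/3,56/3] y:[-4,15] z:[4,20] -> hit [22/3,15], descend [2, 9]
    N2 x:[37/3,56/3] y:[-4,15] z:[4,19] -> hit [37/3,15], descend [7, 11]
      N7 x:[37/3,40/3] y:[-4,-1] z:[17,19] -> miss, prune
      N11 x:[47/3,56/3] y:[9,15] z:[4,35/2] -> miss, prune
    N9 x:[22/3,35/3] y:[2,9] z:[17/2,20] -> hit [17/2,9], descend [1, 4]
      N1 x:[23/3,9] y:[2,6] z:[37/2,20] -> miss, prune
      N4 x:[22/3,35/3] y:[5,9] z:[17/2,21/2] -> hit [17/2,9] leaf, test {P5(miss), P10(miss)}
  N6 x:[7,55/3] y:[17,38] z:[0,41/2] -> hit [17,55/3], descend [12, 13]
    N12 x:[7,18] y:[17,38] z:[0,14] -> miss, prune
    N13 x:[7,55/3] y:[27,34] z:[31/2,41/2] -> miss, prune

order=[0, 5, 2, 7, 11, 9, 1, 4, 6, 12, 13]  |boxes|=11  |leaves|=1  hit=miss

== RESULT ==
11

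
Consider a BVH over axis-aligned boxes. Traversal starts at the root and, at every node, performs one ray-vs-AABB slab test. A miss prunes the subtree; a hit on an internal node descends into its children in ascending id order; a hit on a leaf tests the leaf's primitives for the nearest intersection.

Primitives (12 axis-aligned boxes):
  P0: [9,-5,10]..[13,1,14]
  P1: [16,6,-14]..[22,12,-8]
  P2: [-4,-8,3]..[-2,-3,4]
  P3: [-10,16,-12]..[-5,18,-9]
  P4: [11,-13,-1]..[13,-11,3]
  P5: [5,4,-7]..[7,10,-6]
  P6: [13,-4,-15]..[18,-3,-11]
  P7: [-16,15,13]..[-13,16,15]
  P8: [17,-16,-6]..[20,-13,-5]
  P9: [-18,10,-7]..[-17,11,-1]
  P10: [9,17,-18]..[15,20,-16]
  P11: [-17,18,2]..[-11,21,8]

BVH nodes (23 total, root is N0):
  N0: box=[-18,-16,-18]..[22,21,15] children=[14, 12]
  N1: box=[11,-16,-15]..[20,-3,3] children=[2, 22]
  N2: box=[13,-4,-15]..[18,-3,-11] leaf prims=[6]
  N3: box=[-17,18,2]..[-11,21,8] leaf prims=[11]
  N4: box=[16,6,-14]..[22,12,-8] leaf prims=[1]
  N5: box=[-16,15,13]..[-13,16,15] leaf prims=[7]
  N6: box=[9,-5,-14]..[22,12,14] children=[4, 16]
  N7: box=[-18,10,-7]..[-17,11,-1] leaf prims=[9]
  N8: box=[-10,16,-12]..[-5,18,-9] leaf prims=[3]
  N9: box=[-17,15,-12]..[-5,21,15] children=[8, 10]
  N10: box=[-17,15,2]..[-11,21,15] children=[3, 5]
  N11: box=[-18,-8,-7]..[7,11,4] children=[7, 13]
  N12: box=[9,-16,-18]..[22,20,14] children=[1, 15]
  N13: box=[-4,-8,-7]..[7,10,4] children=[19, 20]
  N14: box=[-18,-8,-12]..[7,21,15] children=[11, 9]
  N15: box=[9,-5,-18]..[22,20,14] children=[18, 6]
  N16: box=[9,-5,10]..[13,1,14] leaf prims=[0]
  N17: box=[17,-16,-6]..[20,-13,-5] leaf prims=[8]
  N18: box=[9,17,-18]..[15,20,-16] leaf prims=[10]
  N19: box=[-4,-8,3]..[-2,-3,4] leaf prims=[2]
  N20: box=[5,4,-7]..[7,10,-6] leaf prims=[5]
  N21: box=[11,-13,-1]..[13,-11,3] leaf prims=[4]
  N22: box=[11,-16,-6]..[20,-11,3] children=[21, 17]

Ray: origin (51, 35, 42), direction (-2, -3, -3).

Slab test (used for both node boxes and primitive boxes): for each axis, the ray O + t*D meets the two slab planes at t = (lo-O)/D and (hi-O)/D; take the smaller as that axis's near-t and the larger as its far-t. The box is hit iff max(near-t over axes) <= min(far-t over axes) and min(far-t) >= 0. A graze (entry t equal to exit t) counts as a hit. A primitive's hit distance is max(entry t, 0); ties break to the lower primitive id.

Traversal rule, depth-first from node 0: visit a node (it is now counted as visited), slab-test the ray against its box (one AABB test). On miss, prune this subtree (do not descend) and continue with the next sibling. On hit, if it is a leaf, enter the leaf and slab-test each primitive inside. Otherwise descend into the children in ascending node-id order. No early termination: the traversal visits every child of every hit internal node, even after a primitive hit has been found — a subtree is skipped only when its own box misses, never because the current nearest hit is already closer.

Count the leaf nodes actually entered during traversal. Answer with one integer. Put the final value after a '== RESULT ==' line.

Trace the traversal:
N0 x:[29/2,69/2] y:[14/3,17] z:[9,20] -> hit [29/2,17], descend [12, 14]
  N12 x:[29/2,21] y:[5,17] z:[28/3,20] -> hit [29/2,17], descend [1, 15]
    N1 x:[31/2,20] y:[38/3,17] z:[13,19] -> hit [31/2,17], descend [2, 22]
      N2 x:[33/2,19] y:[38/3,13] z:[53/3,19] -> miss, prune
      N22 x:[31/2,20] y:[46/3,17] z:[13,16] -> hit [31/2,16], descend [17, 21]
        N17 x:[31/2,17] y:[16,17] z:[47/3,16] -> hit [16,16] leaf, test {P8@t=16}
        N21 x:[19,20] y:[46/3,16] z:[13,43/3] -> miss, prune
    N15 x:[29/2,21] y:[5,40/3] z:[28/3,20] -> miss, prune
  N14 x:[22,69/2] y:[14/3,43/3] z:[9,18] -> miss, prune

9 AABB tests over nodes [0, 12, 1, 2, 22, 17, 21, 15, 14]; 1 leaf entered; closest P8.

== RESULT ==
1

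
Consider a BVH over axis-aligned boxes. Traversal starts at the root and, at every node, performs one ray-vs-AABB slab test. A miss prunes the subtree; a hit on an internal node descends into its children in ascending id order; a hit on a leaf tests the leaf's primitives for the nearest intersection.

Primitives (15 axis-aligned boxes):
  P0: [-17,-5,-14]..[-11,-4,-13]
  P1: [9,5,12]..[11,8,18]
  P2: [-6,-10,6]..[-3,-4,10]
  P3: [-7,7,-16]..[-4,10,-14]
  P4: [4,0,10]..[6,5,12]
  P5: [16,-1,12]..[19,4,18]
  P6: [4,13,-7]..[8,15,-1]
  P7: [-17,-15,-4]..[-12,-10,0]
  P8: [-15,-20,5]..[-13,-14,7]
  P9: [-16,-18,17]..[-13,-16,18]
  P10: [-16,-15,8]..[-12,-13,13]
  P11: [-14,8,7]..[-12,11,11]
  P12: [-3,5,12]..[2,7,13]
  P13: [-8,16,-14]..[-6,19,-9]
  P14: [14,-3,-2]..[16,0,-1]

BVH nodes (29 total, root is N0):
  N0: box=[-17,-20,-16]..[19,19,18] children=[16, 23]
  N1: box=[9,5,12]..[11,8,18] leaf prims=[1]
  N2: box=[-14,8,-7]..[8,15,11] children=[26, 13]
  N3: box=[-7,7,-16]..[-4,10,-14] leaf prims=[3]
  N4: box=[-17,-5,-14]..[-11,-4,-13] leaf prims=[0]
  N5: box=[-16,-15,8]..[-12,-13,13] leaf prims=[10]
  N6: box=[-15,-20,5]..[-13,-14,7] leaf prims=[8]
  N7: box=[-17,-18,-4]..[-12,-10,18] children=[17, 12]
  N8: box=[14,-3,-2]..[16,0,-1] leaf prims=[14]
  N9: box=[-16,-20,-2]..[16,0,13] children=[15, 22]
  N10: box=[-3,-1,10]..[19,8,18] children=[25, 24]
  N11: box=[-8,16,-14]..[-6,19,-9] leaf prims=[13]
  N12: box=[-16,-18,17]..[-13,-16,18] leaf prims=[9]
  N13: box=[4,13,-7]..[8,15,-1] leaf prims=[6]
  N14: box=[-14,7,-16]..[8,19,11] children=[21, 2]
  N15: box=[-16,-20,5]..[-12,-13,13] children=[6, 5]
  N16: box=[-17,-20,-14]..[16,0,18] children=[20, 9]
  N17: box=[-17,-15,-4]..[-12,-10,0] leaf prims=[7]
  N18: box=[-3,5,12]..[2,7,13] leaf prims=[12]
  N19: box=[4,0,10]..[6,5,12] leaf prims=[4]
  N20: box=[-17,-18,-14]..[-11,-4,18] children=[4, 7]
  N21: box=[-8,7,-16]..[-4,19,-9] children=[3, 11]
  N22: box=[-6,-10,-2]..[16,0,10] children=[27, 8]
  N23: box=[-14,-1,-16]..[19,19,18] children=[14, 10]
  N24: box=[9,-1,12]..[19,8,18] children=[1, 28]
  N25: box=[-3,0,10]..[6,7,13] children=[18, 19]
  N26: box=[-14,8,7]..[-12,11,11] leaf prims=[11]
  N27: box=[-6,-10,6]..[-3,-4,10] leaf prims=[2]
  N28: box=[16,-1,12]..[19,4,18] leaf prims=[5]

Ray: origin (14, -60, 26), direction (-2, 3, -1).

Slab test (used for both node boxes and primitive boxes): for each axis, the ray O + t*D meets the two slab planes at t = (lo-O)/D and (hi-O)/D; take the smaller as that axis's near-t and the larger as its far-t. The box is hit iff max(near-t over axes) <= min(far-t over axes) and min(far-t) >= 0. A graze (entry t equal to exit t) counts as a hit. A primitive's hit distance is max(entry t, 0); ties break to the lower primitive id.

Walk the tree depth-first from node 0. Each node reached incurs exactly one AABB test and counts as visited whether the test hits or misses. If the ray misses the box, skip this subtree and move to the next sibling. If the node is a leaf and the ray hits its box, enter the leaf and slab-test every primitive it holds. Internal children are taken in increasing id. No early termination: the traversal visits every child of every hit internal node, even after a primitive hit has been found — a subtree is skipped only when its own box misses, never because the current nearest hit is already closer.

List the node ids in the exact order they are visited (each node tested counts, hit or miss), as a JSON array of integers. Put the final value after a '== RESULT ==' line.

Trace the traversal:
N0 x:[-5/2,31/2] y:[40/3,79/3] z:[8,42] -> hit [40/3,31/2], descend [16, 23]
  N16 x:[-1,31/2] y:[40/3,20] z:[8,40] -> hit [40/3,31/2], descend [9, 20]
    N9 x:[-1,15] y:[40/3,20] z:[13,28] -> hit [40/3,15], descend [15, 22]
      N15 x:[13,15] y:[40/3,47/3] z:[13,21] -> hit [40/3,15], descend [5, 6]
        N5 x:[13,15] y:[15,47/3] z:[13,18] -> hit [15,15] leaf, test {P10@t=15}
        N6 x:[27/2,29/2] y:[40/3,46/3] z:[19,21] -> miss, prune
      N22 x:[-1,10] y:[50/3,20] z:[16,28] -> miss, prune
    N20 x:[25/2,31/2] y:[14,56/3] z:[8,40] -> hit [14,31/2], descend [4, 7]
      N4 x:[25/2,31/2] y:[55/3,56/3] z:[39,40] -> miss, prune
      N7 x:[13,31/2] y:[14,50/3] z:[8,30] -> hit [14,31/2], descend [12, 17]
        N12 x:[27/2,15] y:[14,44/3] z:[8,9] -> miss, prune
        N17 x:[13,31/2] y:[15,50/3] z:[26,30] -> miss, prune
  N23 x:[-5/2,14] y:[59/3,79/3] z:[8,42] -> miss, prune

Visited [0, 16, 9, 15, 5, 6, 22, 20, 4, 7, 12, 17, 23]. Tests: 13 box, 1 leaf. Nearest: P10.

== RESULT ==
[0, 16, 9, 15, 5, 6, 22, 20, 4, 7, 12, 17, 23]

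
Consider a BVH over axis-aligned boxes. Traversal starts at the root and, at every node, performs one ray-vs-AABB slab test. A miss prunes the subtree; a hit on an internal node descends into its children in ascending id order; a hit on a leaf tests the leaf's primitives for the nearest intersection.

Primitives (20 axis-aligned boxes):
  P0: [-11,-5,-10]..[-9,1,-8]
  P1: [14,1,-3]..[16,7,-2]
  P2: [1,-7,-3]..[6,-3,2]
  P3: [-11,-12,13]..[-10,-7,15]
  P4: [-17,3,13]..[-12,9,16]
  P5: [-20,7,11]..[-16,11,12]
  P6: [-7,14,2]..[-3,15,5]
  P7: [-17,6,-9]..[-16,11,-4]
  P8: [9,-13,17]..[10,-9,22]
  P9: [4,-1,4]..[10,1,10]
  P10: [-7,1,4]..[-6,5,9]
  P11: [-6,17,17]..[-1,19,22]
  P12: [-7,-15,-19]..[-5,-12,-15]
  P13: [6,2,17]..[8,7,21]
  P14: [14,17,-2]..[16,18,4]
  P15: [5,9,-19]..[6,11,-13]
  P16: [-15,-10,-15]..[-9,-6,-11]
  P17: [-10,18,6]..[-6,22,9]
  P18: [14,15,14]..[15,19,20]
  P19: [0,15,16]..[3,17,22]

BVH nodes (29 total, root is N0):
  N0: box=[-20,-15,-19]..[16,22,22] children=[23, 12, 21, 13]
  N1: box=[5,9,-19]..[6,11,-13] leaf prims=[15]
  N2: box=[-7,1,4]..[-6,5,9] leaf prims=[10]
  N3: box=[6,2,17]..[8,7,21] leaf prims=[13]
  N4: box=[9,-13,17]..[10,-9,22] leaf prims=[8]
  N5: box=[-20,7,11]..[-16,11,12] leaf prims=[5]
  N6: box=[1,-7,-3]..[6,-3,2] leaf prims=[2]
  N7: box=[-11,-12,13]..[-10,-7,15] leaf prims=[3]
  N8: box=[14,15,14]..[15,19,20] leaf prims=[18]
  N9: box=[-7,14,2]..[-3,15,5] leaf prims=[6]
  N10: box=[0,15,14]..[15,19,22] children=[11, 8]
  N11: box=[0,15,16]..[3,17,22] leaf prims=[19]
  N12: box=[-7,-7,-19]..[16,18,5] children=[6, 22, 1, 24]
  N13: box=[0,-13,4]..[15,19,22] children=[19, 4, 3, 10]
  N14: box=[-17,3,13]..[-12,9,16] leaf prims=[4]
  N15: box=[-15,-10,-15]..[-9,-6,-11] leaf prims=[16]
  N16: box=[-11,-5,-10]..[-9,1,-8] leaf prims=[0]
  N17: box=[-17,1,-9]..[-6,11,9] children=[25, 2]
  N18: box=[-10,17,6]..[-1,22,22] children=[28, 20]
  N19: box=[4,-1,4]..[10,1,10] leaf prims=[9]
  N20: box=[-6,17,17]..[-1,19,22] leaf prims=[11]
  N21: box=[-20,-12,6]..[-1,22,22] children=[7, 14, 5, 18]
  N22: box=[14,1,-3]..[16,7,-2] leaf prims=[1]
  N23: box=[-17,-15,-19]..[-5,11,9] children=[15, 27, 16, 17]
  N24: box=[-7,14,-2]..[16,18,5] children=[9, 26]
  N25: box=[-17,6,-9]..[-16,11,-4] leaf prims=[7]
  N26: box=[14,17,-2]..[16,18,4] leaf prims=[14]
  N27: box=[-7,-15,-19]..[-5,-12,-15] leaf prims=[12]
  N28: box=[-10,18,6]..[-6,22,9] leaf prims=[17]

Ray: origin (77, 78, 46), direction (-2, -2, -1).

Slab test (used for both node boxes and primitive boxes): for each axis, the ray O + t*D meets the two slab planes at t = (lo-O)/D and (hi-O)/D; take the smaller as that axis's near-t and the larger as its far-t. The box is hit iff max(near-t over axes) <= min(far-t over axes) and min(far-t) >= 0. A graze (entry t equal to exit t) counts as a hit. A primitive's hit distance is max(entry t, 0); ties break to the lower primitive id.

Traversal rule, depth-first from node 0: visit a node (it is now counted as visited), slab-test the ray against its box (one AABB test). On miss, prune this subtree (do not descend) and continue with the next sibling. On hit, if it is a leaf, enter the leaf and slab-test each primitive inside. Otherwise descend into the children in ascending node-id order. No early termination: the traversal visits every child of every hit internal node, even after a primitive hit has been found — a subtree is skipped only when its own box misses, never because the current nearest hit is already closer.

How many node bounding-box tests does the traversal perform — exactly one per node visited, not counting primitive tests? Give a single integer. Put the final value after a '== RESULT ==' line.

Traverse from the root:
N0 x:[61/2,97/2] y:[28,93/2] z:[24,65] -> hit [61/2,93/2], descend [12, 13, 21, 23]
  N12 x:[61/2,42] y:[30,85/2] z:[41,65] -> hit [41,42], descend [1, 6, 22, 24]
    N1 x:[71/2,36] y:[67/2,69/2] z:[59,65] -> miss, prune
    N6 x:[71/2,38] y:[81/2,85/2] z:[44,49] -> miss, prune
    N22 x:[61/2,63/2] y:[71/2,77/2] z:[48,49] -> miss, prune
    N24 x:[61/2,42] y:[30,32] z:[41,48] -> miss, prune
  N13 x:[31,77/2] y:[59/2,91/2] z:[24,42] -> hit [31,77/2], descend [3, 4, 10, 19]
    N3 x:[69/2,71/2] y:[71/2,38] z:[25,29] -> miss, prune
    N4 x:[67/2,34] y:[87/2,91/2] z:[24,29] -> miss, prune
    N10 x:[31,77/2] y:[59/2,63/2] z:[24,32] -> hit [31,63/2], descend [8, 11]
      N8 x:[31,63/2] y:[59/2,63/2] z:[26,32] -> hit [31,63/2] leaf, test {P18@t=31}
      N11 x:[37,77/2] y:[61/2,63/2] z:[24,30] -> miss, prune
    N19 x:[67/2,73/2] y:[77/2,79/2] z:[36,42] -> miss, prune
  N21 x:[39,97/2] y:[28,45] z:[24,40] -> hit [39,40], descend [5, 7, 14, 18]
    N5 x:[93/2,97/2] y:[67/2,71/2] z:[34,35] -> miss, prune
    N7 x:[87/2,44] y:[85/2,45] z:[31,33] -> miss, prune
    N14 x:[89/2,47] y:[69/2,75/2] z:[30,33] -> miss, prune
    N18 x:[39,87/2] y:[28,61/2] z:[24,40] -> miss, prune
  N23 x:[41,47] y:[67/2,93/2] z:[37,65] -> hit [41,93/2], descend [15, 16, 17, 27]
    N15 x:[43,46] y:[42,44] z:[57,61] -> miss, prune
    N16 x:[43,44] y:[77/2,83/2] z:[54,56] -> miss, prune
    N17 x:[83/2,47] y:[67/2,77/2] z:[37,55] -> miss, prune
    N27 x:[41,42] y:[45,93/2] z:[61,65] -> miss, prune

order=[0, 12, 1, 6, 22, 24, 13, 3, 4, 10, 8, 11, 19, 21, 5, 7, 14, 18, 23, 15, 16, 17, 27]  |boxes|=23  |leaves|=1  hit=P18

== RESULT ==
23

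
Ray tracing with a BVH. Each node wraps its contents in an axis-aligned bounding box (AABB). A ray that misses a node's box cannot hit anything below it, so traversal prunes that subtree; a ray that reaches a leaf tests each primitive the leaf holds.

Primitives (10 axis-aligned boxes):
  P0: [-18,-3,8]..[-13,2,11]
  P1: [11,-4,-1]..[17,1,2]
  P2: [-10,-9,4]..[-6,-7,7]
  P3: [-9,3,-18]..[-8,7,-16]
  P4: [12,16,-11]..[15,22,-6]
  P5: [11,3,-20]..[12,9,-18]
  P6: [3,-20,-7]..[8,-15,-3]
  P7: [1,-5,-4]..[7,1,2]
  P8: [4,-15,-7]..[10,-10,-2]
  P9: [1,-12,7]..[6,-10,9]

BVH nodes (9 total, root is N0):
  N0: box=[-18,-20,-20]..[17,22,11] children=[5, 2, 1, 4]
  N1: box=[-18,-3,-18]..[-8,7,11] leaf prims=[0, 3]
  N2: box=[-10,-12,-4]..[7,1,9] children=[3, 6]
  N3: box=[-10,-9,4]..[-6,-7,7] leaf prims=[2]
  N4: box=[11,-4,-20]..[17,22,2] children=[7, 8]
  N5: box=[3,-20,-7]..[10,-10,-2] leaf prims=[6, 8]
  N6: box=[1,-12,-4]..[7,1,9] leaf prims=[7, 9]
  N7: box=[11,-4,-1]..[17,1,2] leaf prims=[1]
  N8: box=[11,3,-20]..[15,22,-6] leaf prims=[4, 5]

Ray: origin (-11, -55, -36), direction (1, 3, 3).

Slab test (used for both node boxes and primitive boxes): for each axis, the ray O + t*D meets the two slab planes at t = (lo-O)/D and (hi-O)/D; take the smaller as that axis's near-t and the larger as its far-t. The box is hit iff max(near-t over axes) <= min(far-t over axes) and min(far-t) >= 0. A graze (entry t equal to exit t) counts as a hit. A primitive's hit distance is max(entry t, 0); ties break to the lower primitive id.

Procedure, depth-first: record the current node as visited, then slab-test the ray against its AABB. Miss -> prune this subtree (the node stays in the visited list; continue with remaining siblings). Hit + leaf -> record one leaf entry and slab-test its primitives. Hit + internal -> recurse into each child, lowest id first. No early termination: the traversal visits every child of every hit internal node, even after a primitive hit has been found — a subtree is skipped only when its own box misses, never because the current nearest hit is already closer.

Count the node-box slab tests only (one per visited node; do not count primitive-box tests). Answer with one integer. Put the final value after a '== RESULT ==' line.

Trace the traversal:
N0 x:[-7,28] y:[35/3,77/3] z:[16/3,47/3] -> hit [35/3,47/3], descend [1, 2, 4, 5]
  N1 x:[-7,3] y:[52/3,62/3] z:[6,47/3] -> miss, prune
  N2 x:[1,18] y:[43/3,56/3] z:[32/3,15] -> hit [43/3,15], descend [3, 6]
    N3 x:[1,5] y:[46/3,16] z:[40/3,43/3] -> miss, prune
    N6 x:[12,18] y:[43/3,56/3] z:[32/3,15] -> hit [43/3,15] leaf, test {P7(miss), P9@t=43/3}
  N4 x:[22,28] y:[17,77/3] z:[16/3,38/3] -> miss, prune
  N5 x:[14,21] y:[35/3,15] z:[29/3,34/3] -> miss, prune

Visited [0, 1, 2, 3, 6, 4, 5]. Tests: 7 box, 1 leaf. Nearest: P9.

== RESULT ==
7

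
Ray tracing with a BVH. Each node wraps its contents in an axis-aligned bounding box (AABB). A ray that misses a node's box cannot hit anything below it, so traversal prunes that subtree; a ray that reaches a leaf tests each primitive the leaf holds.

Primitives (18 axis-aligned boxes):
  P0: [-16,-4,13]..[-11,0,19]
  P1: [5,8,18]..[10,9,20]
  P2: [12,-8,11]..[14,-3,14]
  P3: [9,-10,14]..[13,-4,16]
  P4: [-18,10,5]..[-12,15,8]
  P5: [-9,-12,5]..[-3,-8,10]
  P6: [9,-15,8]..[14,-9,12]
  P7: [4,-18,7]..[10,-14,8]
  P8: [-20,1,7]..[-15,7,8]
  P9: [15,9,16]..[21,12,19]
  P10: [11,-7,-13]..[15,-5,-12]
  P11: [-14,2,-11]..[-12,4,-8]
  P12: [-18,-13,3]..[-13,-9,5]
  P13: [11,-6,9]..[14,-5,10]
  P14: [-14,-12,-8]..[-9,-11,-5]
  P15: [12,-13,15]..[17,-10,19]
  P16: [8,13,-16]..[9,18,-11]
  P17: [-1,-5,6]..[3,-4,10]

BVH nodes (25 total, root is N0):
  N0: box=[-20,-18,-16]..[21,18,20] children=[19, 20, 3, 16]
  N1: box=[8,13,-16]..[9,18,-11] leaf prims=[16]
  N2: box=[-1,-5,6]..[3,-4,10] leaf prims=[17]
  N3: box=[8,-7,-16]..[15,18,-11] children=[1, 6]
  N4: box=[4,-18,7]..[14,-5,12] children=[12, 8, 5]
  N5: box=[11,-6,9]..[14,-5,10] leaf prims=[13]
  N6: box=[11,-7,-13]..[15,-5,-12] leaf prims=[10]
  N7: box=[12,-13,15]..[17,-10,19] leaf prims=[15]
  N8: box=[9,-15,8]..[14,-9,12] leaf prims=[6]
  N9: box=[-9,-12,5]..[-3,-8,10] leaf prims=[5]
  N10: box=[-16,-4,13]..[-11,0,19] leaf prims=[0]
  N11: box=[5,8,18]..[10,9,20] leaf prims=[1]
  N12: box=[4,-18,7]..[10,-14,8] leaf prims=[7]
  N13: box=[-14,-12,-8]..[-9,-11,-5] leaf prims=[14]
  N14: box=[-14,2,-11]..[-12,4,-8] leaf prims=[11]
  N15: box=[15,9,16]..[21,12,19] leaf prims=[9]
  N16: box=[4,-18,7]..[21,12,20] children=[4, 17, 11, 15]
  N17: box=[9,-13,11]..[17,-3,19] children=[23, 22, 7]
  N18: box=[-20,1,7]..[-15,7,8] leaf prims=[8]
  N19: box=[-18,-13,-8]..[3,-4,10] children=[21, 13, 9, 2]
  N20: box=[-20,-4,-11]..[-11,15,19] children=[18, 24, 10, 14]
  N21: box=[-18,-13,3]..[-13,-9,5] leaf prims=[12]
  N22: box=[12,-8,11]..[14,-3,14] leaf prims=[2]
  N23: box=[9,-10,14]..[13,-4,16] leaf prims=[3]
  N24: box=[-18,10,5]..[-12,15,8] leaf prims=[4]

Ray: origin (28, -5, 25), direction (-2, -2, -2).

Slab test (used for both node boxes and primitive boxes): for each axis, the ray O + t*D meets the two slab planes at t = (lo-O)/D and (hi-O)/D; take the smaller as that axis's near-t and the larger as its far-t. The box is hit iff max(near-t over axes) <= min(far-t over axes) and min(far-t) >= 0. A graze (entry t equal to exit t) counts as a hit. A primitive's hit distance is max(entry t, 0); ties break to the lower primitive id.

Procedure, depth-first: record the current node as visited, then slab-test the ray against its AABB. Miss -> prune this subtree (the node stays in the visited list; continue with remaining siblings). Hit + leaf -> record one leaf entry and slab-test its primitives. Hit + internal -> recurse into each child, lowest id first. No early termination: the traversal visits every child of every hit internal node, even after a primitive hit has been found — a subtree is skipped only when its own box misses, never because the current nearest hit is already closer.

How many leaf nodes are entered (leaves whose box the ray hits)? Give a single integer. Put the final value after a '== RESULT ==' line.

Traverse from the root:
N0 x:[7/2,24] y:[-23/2,13/2] z:[5/2,41/2] -> hit [7/2,13/2], descend [3, 16, 19, 20]
  N3 x:[13/2,10] y:[-23/2,1] z:[18,41/2] -> miss, prune
  N16 x:[7/2,12] y:[-17/2,13/2] z:[5/2,9] -> hit [7/2,13/2], descend [4, 11, 15, 17]
    N4 x:[7,12] y:[0,13/2] z:[13/2,9] -> miss, prune
    N11 x:[9,23/2] y:[-7,-13/2] z:[5/2,7/2] -> miss, prune
    N15 x:[7/2,13/2] y:[-17/2,-7] z:[3,9/2] -> miss, prune
    N17 x:[11/2,19/2] y:[-1,4] z:[3,7] -> miss, prune
  N19 x:[25/2,23] y:[-1/2,4] z:[15/2,33/2] -> miss, prune
  N20 x:[39/2,24] y:[-10,-1/2] z:[3,18] -> miss, prune

9 AABB tests over nodes [0, 3, 16, 4, 11, 15, 17, 19, 20]; 0 leaves entered; closest miss.

== RESULT ==
0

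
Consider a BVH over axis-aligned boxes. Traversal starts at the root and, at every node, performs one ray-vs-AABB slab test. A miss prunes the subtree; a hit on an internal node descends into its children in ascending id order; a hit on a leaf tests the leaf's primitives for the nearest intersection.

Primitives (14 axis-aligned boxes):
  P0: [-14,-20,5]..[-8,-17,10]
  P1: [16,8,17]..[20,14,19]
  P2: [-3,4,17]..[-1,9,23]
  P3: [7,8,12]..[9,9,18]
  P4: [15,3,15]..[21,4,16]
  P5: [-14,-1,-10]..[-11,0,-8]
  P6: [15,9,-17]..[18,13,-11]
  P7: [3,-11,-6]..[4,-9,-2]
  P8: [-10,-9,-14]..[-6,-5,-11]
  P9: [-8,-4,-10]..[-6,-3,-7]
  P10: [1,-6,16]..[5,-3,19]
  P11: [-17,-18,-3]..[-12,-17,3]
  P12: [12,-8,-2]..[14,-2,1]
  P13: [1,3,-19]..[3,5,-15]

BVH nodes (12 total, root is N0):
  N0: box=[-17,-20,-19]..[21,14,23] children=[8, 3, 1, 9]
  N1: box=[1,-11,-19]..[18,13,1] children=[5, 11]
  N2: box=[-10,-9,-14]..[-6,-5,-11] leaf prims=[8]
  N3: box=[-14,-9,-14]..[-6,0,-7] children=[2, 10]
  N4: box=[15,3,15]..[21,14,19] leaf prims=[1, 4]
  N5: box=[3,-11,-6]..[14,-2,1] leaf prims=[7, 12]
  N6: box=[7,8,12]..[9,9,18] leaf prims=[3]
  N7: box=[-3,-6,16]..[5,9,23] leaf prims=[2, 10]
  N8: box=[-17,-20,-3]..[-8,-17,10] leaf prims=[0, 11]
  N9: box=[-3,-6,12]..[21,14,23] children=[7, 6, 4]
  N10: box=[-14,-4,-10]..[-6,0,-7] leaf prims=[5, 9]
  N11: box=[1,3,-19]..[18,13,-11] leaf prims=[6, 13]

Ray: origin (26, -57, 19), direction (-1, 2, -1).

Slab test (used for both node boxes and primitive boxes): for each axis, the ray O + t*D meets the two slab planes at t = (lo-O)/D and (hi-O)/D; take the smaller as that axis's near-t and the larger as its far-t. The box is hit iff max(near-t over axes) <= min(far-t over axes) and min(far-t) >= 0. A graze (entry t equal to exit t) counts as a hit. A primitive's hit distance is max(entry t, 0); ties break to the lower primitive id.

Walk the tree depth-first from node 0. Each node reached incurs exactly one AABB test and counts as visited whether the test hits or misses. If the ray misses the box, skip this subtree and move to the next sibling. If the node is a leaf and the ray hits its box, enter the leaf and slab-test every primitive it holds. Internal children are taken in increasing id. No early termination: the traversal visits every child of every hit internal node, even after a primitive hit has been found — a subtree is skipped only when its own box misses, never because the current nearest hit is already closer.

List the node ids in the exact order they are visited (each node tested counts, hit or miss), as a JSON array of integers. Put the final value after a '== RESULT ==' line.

Trace the traversal:
N0 x:[5,43] y:[37/2,71/2] z:[-4,38] -> hit [37/2,71/2], descend [1, 3, 8, 9]
  N1 x:[8,25] y:[23,35] z:[18,38] -> hit [23,25], descend [5, 11]
    N5 x:[12,23] y:[23,55/2] z:[18,25] -> hit [23,23] leaf, test {P7@t=23, P12(miss)}
    N11 x:[8,25] y:[30,35] z:[30,38] -> miss, prune
  N3 x:[32,40] y:[24,57/2] z:[26,33] -> miss, prune
  N8 x:[34,43] y:[37/2,20] z:[9,22] -> miss, prune
  N9 x:[5,29] y:[51/2,71/2] z:[-4,7] -> miss, prune

7 AABB tests over nodes [0, 1, 5, 11, 3, 8, 9]; 1 leaf entered; closest P7.

== RESULT ==
[0, 1, 5, 11, 3, 8, 9]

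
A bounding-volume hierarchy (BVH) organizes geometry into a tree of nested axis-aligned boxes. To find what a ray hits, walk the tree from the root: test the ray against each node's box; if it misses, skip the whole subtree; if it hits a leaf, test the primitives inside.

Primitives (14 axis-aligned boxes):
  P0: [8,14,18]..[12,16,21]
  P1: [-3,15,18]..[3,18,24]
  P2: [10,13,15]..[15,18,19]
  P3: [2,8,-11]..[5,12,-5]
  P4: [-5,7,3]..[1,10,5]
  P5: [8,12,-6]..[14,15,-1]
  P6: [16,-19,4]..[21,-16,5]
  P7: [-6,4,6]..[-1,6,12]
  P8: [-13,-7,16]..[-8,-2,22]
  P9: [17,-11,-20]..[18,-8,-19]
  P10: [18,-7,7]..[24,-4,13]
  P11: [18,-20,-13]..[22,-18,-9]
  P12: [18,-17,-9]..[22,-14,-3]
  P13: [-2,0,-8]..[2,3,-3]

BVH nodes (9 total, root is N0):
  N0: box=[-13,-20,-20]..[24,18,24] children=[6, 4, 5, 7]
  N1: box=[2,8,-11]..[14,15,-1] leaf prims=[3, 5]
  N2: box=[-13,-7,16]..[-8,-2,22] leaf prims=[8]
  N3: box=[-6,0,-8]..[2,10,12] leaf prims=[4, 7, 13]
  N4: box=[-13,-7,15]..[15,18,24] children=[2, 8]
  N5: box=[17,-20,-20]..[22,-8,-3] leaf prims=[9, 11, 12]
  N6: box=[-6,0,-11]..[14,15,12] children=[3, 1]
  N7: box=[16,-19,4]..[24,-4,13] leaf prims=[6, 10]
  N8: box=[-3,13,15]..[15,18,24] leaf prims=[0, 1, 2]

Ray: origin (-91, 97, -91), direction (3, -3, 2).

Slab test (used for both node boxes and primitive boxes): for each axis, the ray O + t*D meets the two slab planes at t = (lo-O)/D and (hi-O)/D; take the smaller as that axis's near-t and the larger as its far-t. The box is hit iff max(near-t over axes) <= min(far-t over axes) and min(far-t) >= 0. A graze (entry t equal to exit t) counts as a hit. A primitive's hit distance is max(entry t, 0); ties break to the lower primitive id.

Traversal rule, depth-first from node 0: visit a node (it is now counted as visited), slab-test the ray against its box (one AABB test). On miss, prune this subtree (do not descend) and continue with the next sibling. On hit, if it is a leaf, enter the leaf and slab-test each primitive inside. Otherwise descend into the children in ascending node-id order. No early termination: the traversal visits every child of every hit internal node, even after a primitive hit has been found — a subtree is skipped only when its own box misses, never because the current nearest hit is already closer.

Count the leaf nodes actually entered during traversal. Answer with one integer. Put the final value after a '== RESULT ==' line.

Traverse from the root:
N0 x:[26,115/3] y:[79/3,39] z:[71/2,115/2] -> hit [71/2,115/3], descend [4, 5, 6, 7]
  N4 x:[26,106/3] y:[79/3,104/3] z:[53,115/2] -> miss, prune
  N5 x:[36,113/3] y:[35,39] z:[71/2,44] -> hit [36,113/3] leaf, test {P9@t=36, P11(miss), P12(miss)}
  N6 x:[85/3,35] y:[82/3,97/3] z:[40,103/2] -> miss, prune
  N7 x:[107/3,115/3] y:[101/3,116/3] z:[95/2,52] -> miss, prune

Visited [0, 4, 5, 6, 7]. Tests: 5 box, 1 leaf. Nearest: P9.

== RESULT ==
1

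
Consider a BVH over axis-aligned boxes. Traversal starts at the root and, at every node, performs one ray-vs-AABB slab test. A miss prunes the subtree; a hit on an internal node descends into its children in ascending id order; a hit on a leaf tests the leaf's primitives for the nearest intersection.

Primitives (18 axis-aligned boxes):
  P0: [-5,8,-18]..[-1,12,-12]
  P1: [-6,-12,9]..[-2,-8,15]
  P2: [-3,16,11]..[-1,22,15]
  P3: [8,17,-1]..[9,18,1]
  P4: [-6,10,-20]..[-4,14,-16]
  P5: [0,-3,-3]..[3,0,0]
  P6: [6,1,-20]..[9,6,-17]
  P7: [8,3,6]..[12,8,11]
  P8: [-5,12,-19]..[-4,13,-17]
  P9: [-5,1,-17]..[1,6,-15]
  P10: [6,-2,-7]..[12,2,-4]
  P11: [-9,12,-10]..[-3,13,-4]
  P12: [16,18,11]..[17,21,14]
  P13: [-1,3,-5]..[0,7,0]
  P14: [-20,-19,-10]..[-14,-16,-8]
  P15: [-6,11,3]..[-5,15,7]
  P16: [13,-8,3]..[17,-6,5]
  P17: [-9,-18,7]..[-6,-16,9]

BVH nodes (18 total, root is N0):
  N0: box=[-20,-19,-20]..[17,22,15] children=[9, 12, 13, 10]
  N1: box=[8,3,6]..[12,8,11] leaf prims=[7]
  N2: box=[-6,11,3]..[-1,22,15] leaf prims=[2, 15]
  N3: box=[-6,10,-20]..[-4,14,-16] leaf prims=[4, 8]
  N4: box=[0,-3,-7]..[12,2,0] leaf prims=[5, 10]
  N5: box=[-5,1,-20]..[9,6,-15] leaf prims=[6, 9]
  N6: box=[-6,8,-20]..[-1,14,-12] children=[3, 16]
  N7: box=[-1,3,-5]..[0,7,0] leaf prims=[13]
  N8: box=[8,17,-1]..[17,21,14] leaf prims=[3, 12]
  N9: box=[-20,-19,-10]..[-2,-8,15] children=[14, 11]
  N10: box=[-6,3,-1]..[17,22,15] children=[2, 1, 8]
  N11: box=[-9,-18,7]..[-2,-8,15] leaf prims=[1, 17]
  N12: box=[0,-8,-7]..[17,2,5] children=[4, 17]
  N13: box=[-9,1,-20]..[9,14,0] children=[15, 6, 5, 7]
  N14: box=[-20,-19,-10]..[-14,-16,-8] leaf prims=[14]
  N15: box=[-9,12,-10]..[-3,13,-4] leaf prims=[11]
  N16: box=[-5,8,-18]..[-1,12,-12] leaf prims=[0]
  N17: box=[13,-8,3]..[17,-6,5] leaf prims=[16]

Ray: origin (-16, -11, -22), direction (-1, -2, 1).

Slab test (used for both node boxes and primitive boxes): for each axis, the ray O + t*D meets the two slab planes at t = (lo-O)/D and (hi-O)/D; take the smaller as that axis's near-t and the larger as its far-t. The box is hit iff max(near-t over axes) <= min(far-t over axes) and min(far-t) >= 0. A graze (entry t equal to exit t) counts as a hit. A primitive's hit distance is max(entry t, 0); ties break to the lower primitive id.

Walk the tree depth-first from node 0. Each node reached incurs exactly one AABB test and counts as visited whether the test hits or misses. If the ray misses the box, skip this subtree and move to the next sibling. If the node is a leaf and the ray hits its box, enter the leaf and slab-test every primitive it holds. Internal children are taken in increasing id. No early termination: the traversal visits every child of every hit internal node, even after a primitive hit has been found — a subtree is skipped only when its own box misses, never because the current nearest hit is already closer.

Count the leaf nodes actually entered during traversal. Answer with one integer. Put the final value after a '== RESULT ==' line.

Trace the traversal:
N0 x:[-33,4] y:[-33/2,4] z:[2,37] -> hit [2,4], descend [9, 10, 12, 13]
  N9 x:[-14,4] y:[-3/2,4] z:[12,37] -> miss, prune
  N10 x:[-33,-10] y:[-33/2,-7] z:[21,37] -> miss, prune
  N12 x:[-33,-16] y:[-13/2,-3/2] z:[15,27] -> miss, prune
  N13 x:[-25,-7] y:[-25/2,-6] z:[2,22] -> miss, prune

5 AABB tests over nodes [0, 9, 10, 12, 13]; 0 leaves entered; closest miss.

== RESULT ==
0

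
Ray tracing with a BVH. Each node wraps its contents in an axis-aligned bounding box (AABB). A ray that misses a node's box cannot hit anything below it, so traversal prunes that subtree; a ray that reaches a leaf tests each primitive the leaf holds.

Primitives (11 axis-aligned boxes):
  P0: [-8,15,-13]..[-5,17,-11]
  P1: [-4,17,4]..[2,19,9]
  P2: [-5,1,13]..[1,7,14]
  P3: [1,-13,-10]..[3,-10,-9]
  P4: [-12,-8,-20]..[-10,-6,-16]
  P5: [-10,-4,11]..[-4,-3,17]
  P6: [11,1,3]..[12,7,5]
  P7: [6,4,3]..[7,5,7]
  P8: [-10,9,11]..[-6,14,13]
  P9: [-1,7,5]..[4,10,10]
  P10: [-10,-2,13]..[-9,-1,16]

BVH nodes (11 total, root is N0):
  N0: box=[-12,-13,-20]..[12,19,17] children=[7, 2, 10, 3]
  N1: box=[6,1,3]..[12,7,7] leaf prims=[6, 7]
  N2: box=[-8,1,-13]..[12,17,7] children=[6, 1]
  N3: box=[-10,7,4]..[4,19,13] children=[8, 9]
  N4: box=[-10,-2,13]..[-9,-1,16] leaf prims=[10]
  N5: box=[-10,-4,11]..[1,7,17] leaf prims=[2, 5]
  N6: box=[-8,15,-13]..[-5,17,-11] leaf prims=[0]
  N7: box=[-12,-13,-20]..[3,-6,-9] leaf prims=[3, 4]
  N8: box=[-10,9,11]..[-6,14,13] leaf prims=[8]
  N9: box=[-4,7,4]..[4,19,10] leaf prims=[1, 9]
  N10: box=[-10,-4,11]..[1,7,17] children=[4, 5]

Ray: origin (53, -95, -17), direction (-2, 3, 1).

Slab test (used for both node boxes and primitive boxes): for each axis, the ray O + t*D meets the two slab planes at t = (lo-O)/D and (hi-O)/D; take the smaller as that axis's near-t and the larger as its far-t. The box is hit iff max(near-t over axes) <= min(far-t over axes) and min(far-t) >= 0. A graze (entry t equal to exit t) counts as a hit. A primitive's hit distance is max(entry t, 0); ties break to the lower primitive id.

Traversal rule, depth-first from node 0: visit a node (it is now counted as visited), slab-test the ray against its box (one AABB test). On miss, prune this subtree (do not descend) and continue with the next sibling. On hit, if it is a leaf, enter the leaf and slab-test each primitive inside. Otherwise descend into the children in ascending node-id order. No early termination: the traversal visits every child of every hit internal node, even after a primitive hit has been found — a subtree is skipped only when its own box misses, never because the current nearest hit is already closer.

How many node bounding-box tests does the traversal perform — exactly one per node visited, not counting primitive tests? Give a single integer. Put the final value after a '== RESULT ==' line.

Trace the traversal:
N0 x:[41/2,65/2] y:[82/3,38] z:[-3,34] -> hit [82/3,65/2], descend [2, 3, 7, 10]
  N2 x:[41/2,61/2] y:[32,112/3] z:[4,24] -> miss, prune
  N3 x:[49/2,63/2] y:[34,38] z:[21,30] -> miss, prune
  N7 x:[25,65/2] y:[82/3,89/3] z:[-3,8] -> miss, prune
  N10 x:[26,63/2] y:[91/3,34] z:[28,34] -> hit [91/3,63/2], descend [4, 5]
    N4 x:[31,63/2] y:[31,94/3] z:[30,33] -> hit [31,94/3] leaf, test {P10@t=31}
    N5 x:[26,63/2] y:[91/3,34] z:[28,34] -> hit [91/3,63/2] leaf, test {P2(miss), P5@t=91/3}

7 AABB tests over nodes [0, 2, 3, 7, 10, 4, 5]; 2 leaves entered; closest P5.

== RESULT ==
7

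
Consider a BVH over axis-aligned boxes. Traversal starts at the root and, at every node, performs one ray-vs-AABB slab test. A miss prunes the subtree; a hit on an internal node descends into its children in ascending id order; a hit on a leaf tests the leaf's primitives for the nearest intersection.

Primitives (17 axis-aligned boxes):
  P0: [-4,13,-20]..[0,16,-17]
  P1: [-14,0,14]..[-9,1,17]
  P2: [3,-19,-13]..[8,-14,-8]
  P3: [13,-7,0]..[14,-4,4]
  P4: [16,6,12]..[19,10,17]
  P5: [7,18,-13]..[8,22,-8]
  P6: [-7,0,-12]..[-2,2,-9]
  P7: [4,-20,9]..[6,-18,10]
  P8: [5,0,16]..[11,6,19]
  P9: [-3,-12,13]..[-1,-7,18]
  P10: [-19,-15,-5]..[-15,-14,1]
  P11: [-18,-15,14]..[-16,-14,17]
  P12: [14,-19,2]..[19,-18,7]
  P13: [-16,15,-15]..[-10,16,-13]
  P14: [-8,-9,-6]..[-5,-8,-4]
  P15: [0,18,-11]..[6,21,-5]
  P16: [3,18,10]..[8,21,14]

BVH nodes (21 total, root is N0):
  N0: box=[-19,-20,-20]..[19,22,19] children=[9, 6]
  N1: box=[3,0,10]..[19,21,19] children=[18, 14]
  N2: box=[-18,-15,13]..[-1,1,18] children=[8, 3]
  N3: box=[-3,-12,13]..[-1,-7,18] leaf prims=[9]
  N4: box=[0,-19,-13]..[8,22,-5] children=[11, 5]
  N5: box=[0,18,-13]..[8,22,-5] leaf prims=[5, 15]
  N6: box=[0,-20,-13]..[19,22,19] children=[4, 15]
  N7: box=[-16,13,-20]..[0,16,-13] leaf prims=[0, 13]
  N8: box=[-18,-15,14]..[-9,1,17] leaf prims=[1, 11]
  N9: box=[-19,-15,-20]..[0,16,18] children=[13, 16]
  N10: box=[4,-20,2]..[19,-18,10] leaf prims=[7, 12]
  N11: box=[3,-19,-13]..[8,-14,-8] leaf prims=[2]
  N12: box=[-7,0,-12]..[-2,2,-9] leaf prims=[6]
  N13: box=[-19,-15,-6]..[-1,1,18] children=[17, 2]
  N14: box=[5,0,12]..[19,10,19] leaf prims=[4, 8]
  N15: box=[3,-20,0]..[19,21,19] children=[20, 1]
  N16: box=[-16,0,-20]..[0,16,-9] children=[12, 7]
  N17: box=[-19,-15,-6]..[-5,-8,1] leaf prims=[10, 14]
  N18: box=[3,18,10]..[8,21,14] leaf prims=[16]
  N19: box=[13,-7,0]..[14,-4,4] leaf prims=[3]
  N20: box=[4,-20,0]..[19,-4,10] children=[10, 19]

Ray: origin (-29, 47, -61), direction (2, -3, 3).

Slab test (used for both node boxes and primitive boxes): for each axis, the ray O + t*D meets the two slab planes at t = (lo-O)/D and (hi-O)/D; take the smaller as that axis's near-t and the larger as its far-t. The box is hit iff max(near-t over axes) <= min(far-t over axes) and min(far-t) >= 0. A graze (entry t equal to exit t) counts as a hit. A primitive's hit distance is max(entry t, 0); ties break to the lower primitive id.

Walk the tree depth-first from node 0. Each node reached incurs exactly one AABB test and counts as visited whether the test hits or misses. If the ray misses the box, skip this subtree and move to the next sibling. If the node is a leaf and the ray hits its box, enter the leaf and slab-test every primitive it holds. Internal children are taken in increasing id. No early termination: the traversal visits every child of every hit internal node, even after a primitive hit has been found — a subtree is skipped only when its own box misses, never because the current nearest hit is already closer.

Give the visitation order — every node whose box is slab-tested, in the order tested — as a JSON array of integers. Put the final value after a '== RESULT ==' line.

Traverse from the root:
N0 x:[5,24] y:[25/3,67/3] z:[41/3,80/3] -> hit [41/3,67/3], descend [6, 9]
  N6 x:[29/2,24] y:[25/3,67/3] z:[16,80/3] -> hit [16,67/3], descend [4, 15]
    N4 x:[29/2,37/2] y:[25/3,22] z:[16,56/3] -> hit [16,37/2], descend [5, 11]
      N5 x:[29/2,37/2] y:[25/3,29/3] z:[16,56/3] -> miss, prune
      N11 x:[16,37/2] y:[61/3,22] z:[16,53/3] -> miss, prune
    N15 x:[16,24] y:[26/3,67/3] z:[61/3,80/3] -> hit [61/3,67/3], descend [1, 20]
      N1 x:[16,24] y:[26/3,47/3] z:[71/3,80/3] -> miss, prune
      N20 x:[33/2,24] y:[17,67/3] z:[61/3,71/3] -> hit [61/3,67/3], descend [10, 19]
        N10 x:[33/2,24] y:[65/3,67/3] z:[21,71/3] -> hit [65/3,67/3] leaf, test {P7(miss), P12@t=65/3}
        N19 x:[21,43/2] y:[17,18] z:[61/3,65/3] -> miss, prune
  N9 x:[5,29/2] y:[31/3,62/3] z:[41/3,79/3] -> hit [41/3,29/2], descend [13, 16]
    N13 x:[5,14] y:[46/3,62/3] z:[55/3,79/3] -> miss, prune
    N16 x:[13/2,29/2] y:[31/3,47/3] z:[41/3,52/3] -> hit [41/3,29/2], descend [7, 12]
      N7 x:[13/2,29/2] y:[31/3,34/3] z:[41/3,16] -> miss, prune
      N12 x:[11,27/2] y:[15,47/3] z:[49/3,52/3] -> miss, prune

order=[0, 6, 4, 5, 11, 15, 1, 20, 10, 19, 9, 13, 16, 7, 12]  |boxes|=15  |leaves|=1  hit=P12

== RESULT ==
[0, 6, 4, 5, 11, 15, 1, 20, 10, 19, 9, 13, 16, 7, 12]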